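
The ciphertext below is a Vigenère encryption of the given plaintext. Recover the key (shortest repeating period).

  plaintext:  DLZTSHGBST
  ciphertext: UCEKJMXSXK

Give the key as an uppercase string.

  i= 0: U-D = 17 → R
  i= 1: C-L = 17 → R
  i= 2: E-Z =  5 → F
  i= 3: K-T = 17 → R
  i= 4: J-S = 17 → R
  i= 5: M-H =  5 → F
  i= 6: X-G = 17 → R
  i= 7: S-B = 17 → R
  i= 8: X-S =  5 → F
  i= 9: K-T = 17 → R
  shifts repeat with period 3: RRF

RRF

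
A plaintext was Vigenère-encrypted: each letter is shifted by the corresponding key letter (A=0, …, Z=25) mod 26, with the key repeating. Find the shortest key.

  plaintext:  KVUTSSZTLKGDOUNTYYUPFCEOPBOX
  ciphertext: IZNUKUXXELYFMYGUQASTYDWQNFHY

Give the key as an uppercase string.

  i= 0: I-K = 24 → Y
  i= 1: Z-V =  4 → E
  i= 2: N-U = 19 → T
  i= 3: U-T =  1 → B
  i= 4: K-S = 18 → S
  i= 5: U-S =  2 → C
  i= 6: X-Z = 24 → Y
  i= 7: X-T =  4 → E
  i= 8: E-L = 19 → T
  i= 9: L-K =  1 → B
  i=10: Y-G = 18 → S
  i=11: F-D =  2 → C
  i=12: M-O = 24 → Y
  i=13: Y-U =  4 → E
  i=14: G-N = 19 → T
  i=15: U-T =  1 → B
  i=16: Q-Y = 18 → S
  i=17: A-Y =  2 → C
  i=18: S-U = 24 → Y
  i=19: T-P =  4 → E
  i=20: Y-F = 19 → T
  i=21: D-C =  1 → B
  i=22: W-E = 18 → S
  i=23: Q-O =  2 → C
  i=24: N-P = 24 → Y
  i=25: F-B =  4 → E
  i=26: H-O = 19 → T
  i=27: Y-X =  1 → B
  shifts repeat with period 6: YETBSC

YETBSC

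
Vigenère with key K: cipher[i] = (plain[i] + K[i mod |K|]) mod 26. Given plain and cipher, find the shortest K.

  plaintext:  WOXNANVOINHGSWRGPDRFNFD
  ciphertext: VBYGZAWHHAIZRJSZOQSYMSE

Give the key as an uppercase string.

  i= 0: V-W = 25 → Z
  i= 1: B-O = 13 → N
  i= 2: Y-X =  1 → B
  i= 3: G-N = 19 → T
  i= 4: Z-A = 25 → Z
  i= 5: A-N = 13 → N
  i= 6: W-V =  1 → B
  i= 7: H-O = 19 → T
  i= 8: H-I = 25 → Z
  i= 9: A-N = 13 → N
  i=10: I-H =  1 → B
  i=11: Z-G = 19 → T
  i=12: R-S = 25 → Z
  i=13: J-W = 13 → N
  i=14: S-R =  1 → B
  i=15: Z-G = 19 → T
  i=16: O-P = 25 → Z
  i=17: Q-D = 13 → N
  i=18: S-R =  1 → B
  i=19: Y-F = 19 → T
  i=20: M-N = 25 → Z
  i=21: S-F = 13 → N
  i=22: E-D =  1 → B
  shifts repeat with period 4: ZNBT

ZNBT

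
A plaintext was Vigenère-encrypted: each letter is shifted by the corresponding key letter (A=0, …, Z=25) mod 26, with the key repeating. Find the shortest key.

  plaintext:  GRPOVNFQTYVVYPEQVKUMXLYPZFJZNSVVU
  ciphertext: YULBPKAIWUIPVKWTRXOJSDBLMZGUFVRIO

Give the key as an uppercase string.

SDWNUXV

  i= 0: Y-G = 18 → S
  i= 1: U-R =  3 → D
  i= 2: L-P = 22 → W
  i= 3: B-O = 13 → N
  i= 4: P-V = 20 → U
  i= 5: K-N = 23 → X
  i= 6: A-F = 21 → V
  i= 7: I-Q = 18 → S
  i= 8: W-T =  3 → D
  i= 9: U-Y = 22 → W
  i=10: I-V = 13 → N
  i=11: P-V = 20 → U
  i=12: V-Y = 23 → X
  i=13: K-P = 21 → V
  i=14: W-E = 18 → S
  i=15: T-Q =  3 → D
  i=16: R-V = 22 → W
  i=17: X-K = 13 → N
  i=18: O-U = 20 → U
  i=19: J-M = 23 → X
  i=20: S-X = 21 → V
  i=21: D-L = 18 → S
  i=22: B-Y =  3 → D
  i=23: L-P = 22 → W
  i=24: M-Z = 13 → N
  i=25: Z-F = 20 → U
  i=26: G-J = 23 → X
  i=27: U-Z = 21 → V
  i=28: F-N = 18 → S
  i=29: V-S =  3 → D
  i=30: R-V = 22 → W
  i=31: I-V = 13 → N
  i=32: O-U = 20 → U
  shifts repeat with period 7: SDWNUXV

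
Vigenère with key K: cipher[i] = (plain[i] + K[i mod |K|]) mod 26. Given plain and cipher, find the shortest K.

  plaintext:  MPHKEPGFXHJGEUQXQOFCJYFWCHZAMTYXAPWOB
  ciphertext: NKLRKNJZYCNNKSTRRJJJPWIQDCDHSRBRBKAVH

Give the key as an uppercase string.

  i= 0: N-M =  1 → B
  i= 1: K-P = 21 → V
  i= 2: L-H =  4 → E
  i= 3: R-K =  7 → H
  i= 4: K-E =  6 → G
  i= 5: N-P = 24 → Y
  i= 6: J-G =  3 → D
  i= 7: Z-F = 20 → U
  i= 8: Y-X =  1 → B
  i= 9: C-H = 21 → V
  i=10: N-J =  4 → E
  i=11: N-G =  7 → H
  i=12: K-E =  6 → G
  i=13: S-U = 24 → Y
  i=14: T-Q =  3 → D
  i=15: R-X = 20 → U
  i=16: R-Q =  1 → B
  i=17: J-O = 21 → V
  i=18: J-F =  4 → E
  i=19: J-C =  7 → H
  i=20: P-J =  6 → G
  i=21: W-Y = 24 → Y
  i=22: I-F =  3 → D
  i=23: Q-W = 20 → U
  i=24: D-C =  1 → B
  i=25: C-H = 21 → V
  i=26: D-Z =  4 → E
  i=27: H-A =  7 → H
  i=28: S-M =  6 → G
  i=29: R-T = 24 → Y
  i=30: B-Y =  3 → D
  i=31: R-X = 20 → U
  i=32: B-A =  1 → B
  i=33: K-P = 21 → V
  i=34: A-W =  4 → E
  i=35: V-O =  7 → H
  i=36: H-B =  6 → G
  shifts repeat with period 8: BVEHGYDU

BVEHGYDU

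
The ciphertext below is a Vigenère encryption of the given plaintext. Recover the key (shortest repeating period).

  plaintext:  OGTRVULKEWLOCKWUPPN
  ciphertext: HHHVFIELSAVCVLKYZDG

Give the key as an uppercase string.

TBOEKO

  i= 0: H-O = 19 → T
  i= 1: H-G =  1 → B
  i= 2: H-T = 14 → O
  i= 3: V-R =  4 → E
  i= 4: F-V = 10 → K
  i= 5: I-U = 14 → O
  i= 6: E-L = 19 → T
  i= 7: L-K =  1 → B
  i= 8: S-E = 14 → O
  i= 9: A-W =  4 → E
  i=10: V-L = 10 → K
  i=11: C-O = 14 → O
  i=12: V-C = 19 → T
  i=13: L-K =  1 → B
  i=14: K-W = 14 → O
  i=15: Y-U =  4 → E
  i=16: Z-P = 10 → K
  i=17: D-P = 14 → O
  i=18: G-N = 19 → T
  shifts repeat with period 6: TBOEKO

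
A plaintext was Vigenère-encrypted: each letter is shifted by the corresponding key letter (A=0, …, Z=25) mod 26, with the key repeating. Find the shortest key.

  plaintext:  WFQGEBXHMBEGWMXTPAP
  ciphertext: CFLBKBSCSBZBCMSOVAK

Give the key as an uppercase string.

GAVV

  i= 0: C-W =  6 → G
  i= 1: F-F =  0 → A
  i= 2: L-Q = 21 → V
  i= 3: B-G = 21 → V
  i= 4: K-E =  6 → G
  i= 5: B-B =  0 → A
  i= 6: S-X = 21 → V
  i= 7: C-H = 21 → V
  i= 8: S-M =  6 → G
  i= 9: B-B =  0 → A
  i=10: Z-E = 21 → V
  i=11: B-G = 21 → V
  i=12: C-W =  6 → G
  i=13: M-M =  0 → A
  i=14: S-X = 21 → V
  i=15: O-T = 21 → V
  i=16: V-P =  6 → G
  i=17: A-A =  0 → A
  i=18: K-P = 21 → V
  shifts repeat with period 4: GAVV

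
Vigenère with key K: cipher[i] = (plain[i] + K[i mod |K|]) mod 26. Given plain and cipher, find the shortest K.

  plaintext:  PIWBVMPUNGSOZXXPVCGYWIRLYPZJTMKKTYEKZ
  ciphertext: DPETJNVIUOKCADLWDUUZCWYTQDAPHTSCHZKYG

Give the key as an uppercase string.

OHISOBG

  i= 0: D-P = 14 → O
  i= 1: P-I =  7 → H
  i= 2: E-W =  8 → I
  i= 3: T-B = 18 → S
  i= 4: J-V = 14 → O
  i= 5: N-M =  1 → B
  i= 6: V-P =  6 → G
  i= 7: I-U = 14 → O
  i= 8: U-N =  7 → H
  i= 9: O-G =  8 → I
  i=10: K-S = 18 → S
  i=11: C-O = 14 → O
  i=12: A-Z =  1 → B
  i=13: D-X =  6 → G
  i=14: L-X = 14 → O
  i=15: W-P =  7 → H
  i=16: D-V =  8 → I
  i=17: U-C = 18 → S
  i=18: U-G = 14 → O
  i=19: Z-Y =  1 → B
  i=20: C-W =  6 → G
  i=21: W-I = 14 → O
  i=22: Y-R =  7 → H
  i=23: T-L =  8 → I
  i=24: Q-Y = 18 → S
  i=25: D-P = 14 → O
  i=26: A-Z =  1 → B
  i=27: P-J =  6 → G
  i=28: H-T = 14 → O
  i=29: T-M =  7 → H
  i=30: S-K =  8 → I
  i=31: C-K = 18 → S
  i=32: H-T = 14 → O
  i=33: Z-Y =  1 → B
  i=34: K-E =  6 → G
  i=35: Y-K = 14 → O
  i=36: G-Z =  7 → H
  shifts repeat with period 7: OHISOBG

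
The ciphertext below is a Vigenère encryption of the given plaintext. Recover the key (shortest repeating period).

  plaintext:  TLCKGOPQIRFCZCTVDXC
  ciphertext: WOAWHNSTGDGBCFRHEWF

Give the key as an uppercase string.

DDYMBZ

  i= 0: W-T =  3 → D
  i= 1: O-L =  3 → D
  i= 2: A-C = 24 → Y
  i= 3: W-K = 12 → M
  i= 4: H-G =  1 → B
  i= 5: N-O = 25 → Z
  i= 6: S-P =  3 → D
  i= 7: T-Q =  3 → D
  i= 8: G-I = 24 → Y
  i= 9: D-R = 12 → M
  i=10: G-F =  1 → B
  i=11: B-C = 25 → Z
  i=12: C-Z =  3 → D
  i=13: F-C =  3 → D
  i=14: R-T = 24 → Y
  i=15: H-V = 12 → M
  i=16: E-D =  1 → B
  i=17: W-X = 25 → Z
  i=18: F-C =  3 → D
  shifts repeat with period 6: DDYMBZ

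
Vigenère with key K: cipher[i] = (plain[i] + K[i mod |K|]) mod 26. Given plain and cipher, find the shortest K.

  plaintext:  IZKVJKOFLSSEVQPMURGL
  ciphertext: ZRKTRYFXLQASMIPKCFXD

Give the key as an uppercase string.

RSAYIO

  i= 0: Z-I = 17 → R
  i= 1: R-Z = 18 → S
  i= 2: K-K =  0 → A
  i= 3: T-V = 24 → Y
  i= 4: R-J =  8 → I
  i= 5: Y-K = 14 → O
  i= 6: F-O = 17 → R
  i= 7: X-F = 18 → S
  i= 8: L-L =  0 → A
  i= 9: Q-S = 24 → Y
  i=10: A-S =  8 → I
  i=11: S-E = 14 → O
  i=12: M-V = 17 → R
  i=13: I-Q = 18 → S
  i=14: P-P =  0 → A
  i=15: K-M = 24 → Y
  i=16: C-U =  8 → I
  i=17: F-R = 14 → O
  i=18: X-G = 17 → R
  i=19: D-L = 18 → S
  shifts repeat with period 6: RSAYIO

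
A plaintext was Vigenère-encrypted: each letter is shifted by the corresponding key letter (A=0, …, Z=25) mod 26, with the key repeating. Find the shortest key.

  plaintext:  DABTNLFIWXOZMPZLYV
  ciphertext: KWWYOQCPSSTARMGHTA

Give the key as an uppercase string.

  i= 0: K-D =  7 → H
  i= 1: W-A = 22 → W
  i= 2: W-B = 21 → V
  i= 3: Y-T =  5 → F
  i= 4: O-N =  1 → B
  i= 5: Q-L =  5 → F
  i= 6: C-F = 23 → X
  i= 7: P-I =  7 → H
  i= 8: S-W = 22 → W
  i= 9: S-X = 21 → V
  i=10: T-O =  5 → F
  i=11: A-Z =  1 → B
  i=12: R-M =  5 → F
  i=13: M-P = 23 → X
  i=14: G-Z =  7 → H
  i=15: H-L = 22 → W
  i=16: T-Y = 21 → V
  i=17: A-V =  5 → F
  shifts repeat with period 7: HWVFBFX

HWVFBFX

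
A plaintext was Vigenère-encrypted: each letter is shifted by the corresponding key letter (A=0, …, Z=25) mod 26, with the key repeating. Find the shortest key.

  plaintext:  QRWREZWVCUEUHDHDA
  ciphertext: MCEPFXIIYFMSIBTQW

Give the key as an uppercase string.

  i= 0: M-Q = 22 → W
  i= 1: C-R = 11 → L
  i= 2: E-W =  8 → I
  i= 3: P-R = 24 → Y
  i= 4: F-E =  1 → B
  i= 5: X-Z = 24 → Y
  i= 6: I-W = 12 → M
  i= 7: I-V = 13 → N
  i= 8: Y-C = 22 → W
  i= 9: F-U = 11 → L
  i=10: M-E =  8 → I
  i=11: S-U = 24 → Y
  i=12: I-H =  1 → B
  i=13: B-D = 24 → Y
  i=14: T-H = 12 → M
  i=15: Q-D = 13 → N
  i=16: W-A = 22 → W
  shifts repeat with period 8: WLIYBYMN

WLIYBYMN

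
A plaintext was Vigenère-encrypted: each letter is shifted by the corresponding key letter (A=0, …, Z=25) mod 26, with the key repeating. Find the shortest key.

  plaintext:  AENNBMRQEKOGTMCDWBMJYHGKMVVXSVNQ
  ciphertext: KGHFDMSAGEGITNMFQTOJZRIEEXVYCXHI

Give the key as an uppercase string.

KCUSCAB

  i= 0: K-A = 10 → K
  i= 1: G-E =  2 → C
  i= 2: H-N = 20 → U
  i= 3: F-N = 18 → S
  i= 4: D-B =  2 → C
  i= 5: M-M =  0 → A
  i= 6: S-R =  1 → B
  i= 7: A-Q = 10 → K
  i= 8: G-E =  2 → C
  i= 9: E-K = 20 → U
  i=10: G-O = 18 → S
  i=11: I-G =  2 → C
  i=12: T-T =  0 → A
  i=13: N-M =  1 → B
  i=14: M-C = 10 → K
  i=15: F-D =  2 → C
  i=16: Q-W = 20 → U
  i=17: T-B = 18 → S
  i=18: O-M =  2 → C
  i=19: J-J =  0 → A
  i=20: Z-Y =  1 → B
  i=21: R-H = 10 → K
  i=22: I-G =  2 → C
  i=23: E-K = 20 → U
  i=24: E-M = 18 → S
  i=25: X-V =  2 → C
  i=26: V-V =  0 → A
  i=27: Y-X =  1 → B
  i=28: C-S = 10 → K
  i=29: X-V =  2 → C
  i=30: H-N = 20 → U
  i=31: I-Q = 18 → S
  shifts repeat with period 7: KCUSCAB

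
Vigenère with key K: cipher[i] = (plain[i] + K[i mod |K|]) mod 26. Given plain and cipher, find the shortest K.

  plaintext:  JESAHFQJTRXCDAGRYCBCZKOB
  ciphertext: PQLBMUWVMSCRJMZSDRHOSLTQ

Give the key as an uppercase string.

GMTBFP

  i= 0: P-J =  6 → G
  i= 1: Q-E = 12 → M
  i= 2: L-S = 19 → T
  i= 3: B-A =  1 → B
  i= 4: M-H =  5 → F
  i= 5: U-F = 15 → P
  i= 6: W-Q =  6 → G
  i= 7: V-J = 12 → M
  i= 8: M-T = 19 → T
  i= 9: S-R =  1 → B
  i=10: C-X =  5 → F
  i=11: R-C = 15 → P
  i=12: J-D =  6 → G
  i=13: M-A = 12 → M
  i=14: Z-G = 19 → T
  i=15: S-R =  1 → B
  i=16: D-Y =  5 → F
  i=17: R-C = 15 → P
  i=18: H-B =  6 → G
  i=19: O-C = 12 → M
  i=20: S-Z = 19 → T
  i=21: L-K =  1 → B
  i=22: T-O =  5 → F
  i=23: Q-B = 15 → P
  shifts repeat with period 6: GMTBFP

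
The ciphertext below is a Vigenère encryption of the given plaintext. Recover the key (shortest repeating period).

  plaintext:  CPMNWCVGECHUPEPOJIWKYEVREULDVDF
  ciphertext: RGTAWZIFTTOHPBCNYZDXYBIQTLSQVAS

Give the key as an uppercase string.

PRHNAXNZ

  i= 0: R-C = 15 → P
  i= 1: G-P = 17 → R
  i= 2: T-M =  7 → H
  i= 3: A-N = 13 → N
  i= 4: W-W =  0 → A
  i= 5: Z-C = 23 → X
  i= 6: I-V = 13 → N
  i= 7: F-G = 25 → Z
  i= 8: T-E = 15 → P
  i= 9: T-C = 17 → R
  i=10: O-H =  7 → H
  i=11: H-U = 13 → N
  i=12: P-P =  0 → A
  i=13: B-E = 23 → X
  i=14: C-P = 13 → N
  i=15: N-O = 25 → Z
  i=16: Y-J = 15 → P
  i=17: Z-I = 17 → R
  i=18: D-W =  7 → H
  i=19: X-K = 13 → N
  i=20: Y-Y =  0 → A
  i=21: B-E = 23 → X
  i=22: I-V = 13 → N
  i=23: Q-R = 25 → Z
  i=24: T-E = 15 → P
  i=25: L-U = 17 → R
  i=26: S-L =  7 → H
  i=27: Q-D = 13 → N
  i=28: V-V =  0 → A
  i=29: A-D = 23 → X
  i=30: S-F = 13 → N
  shifts repeat with period 8: PRHNAXNZ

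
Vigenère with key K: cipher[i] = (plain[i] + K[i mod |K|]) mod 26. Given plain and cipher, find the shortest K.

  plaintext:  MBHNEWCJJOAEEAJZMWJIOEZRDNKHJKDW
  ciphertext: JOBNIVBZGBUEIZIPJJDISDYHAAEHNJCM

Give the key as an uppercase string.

  i= 0: J-M = 23 → X
  i= 1: O-B = 13 → N
  i= 2: B-H = 20 → U
  i= 3: N-N =  0 → A
  i= 4: I-E =  4 → E
  i= 5: V-W = 25 → Z
  i= 6: B-C = 25 → Z
  i= 7: Z-J = 16 → Q
  i= 8: G-J = 23 → X
  i= 9: B-O = 13 → N
  i=10: U-A = 20 → U
  i=11: E-E =  0 → A
  i=12: I-E =  4 → E
  i=13: Z-A = 25 → Z
  i=14: I-J = 25 → Z
  i=15: P-Z = 16 → Q
  i=16: J-M = 23 → X
  i=17: J-W = 13 → N
  i=18: D-J = 20 → U
  i=19: I-I =  0 → A
  i=20: S-O =  4 → E
  i=21: D-E = 25 → Z
  i=22: Y-Z = 25 → Z
  i=23: H-R = 16 → Q
  i=24: A-D = 23 → X
  i=25: A-N = 13 → N
  i=26: E-K = 20 → U
  i=27: H-H =  0 → A
  i=28: N-J =  4 → E
  i=29: J-K = 25 → Z
  i=30: C-D = 25 → Z
  i=31: M-W = 16 → Q
  shifts repeat with period 8: XNUAEZZQ

XNUAEZZQ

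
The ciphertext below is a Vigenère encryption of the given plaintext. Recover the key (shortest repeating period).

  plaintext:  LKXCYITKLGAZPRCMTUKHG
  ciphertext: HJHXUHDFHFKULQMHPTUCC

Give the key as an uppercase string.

  i= 0: H-L = 22 → W
  i= 1: J-K = 25 → Z
  i= 2: H-X = 10 → K
  i= 3: X-C = 21 → V
  i= 4: U-Y = 22 → W
  i= 5: H-I = 25 → Z
  i= 6: D-T = 10 → K
  i= 7: F-K = 21 → V
  i= 8: H-L = 22 → W
  i= 9: F-G = 25 → Z
  i=10: K-A = 10 → K
  i=11: U-Z = 21 → V
  i=12: L-P = 22 → W
  i=13: Q-R = 25 → Z
  i=14: M-C = 10 → K
  i=15: H-M = 21 → V
  i=16: P-T = 22 → W
  i=17: T-U = 25 → Z
  i=18: U-K = 10 → K
  i=19: C-H = 21 → V
  i=20: C-G = 22 → W
  shifts repeat with period 4: WZKV

WZKV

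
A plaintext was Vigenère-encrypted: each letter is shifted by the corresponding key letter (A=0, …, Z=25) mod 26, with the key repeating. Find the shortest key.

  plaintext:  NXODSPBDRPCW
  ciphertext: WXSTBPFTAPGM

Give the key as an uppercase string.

JAEQ

  i= 0: W-N =  9 → J
  i= 1: X-X =  0 → A
  i= 2: S-O =  4 → E
  i= 3: T-D = 16 → Q
  i= 4: B-S =  9 → J
  i= 5: P-P =  0 → A
  i= 6: F-B =  4 → E
  i= 7: T-D = 16 → Q
  i= 8: A-R =  9 → J
  i= 9: P-P =  0 → A
  i=10: G-C =  4 → E
  i=11: M-W = 16 → Q
  shifts repeat with period 4: JAEQ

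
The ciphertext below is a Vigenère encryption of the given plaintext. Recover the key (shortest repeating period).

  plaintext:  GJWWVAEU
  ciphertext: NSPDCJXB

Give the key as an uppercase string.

HJTH

  i= 0: N-G =  7 → H
  i= 1: S-J =  9 → J
  i= 2: P-W = 19 → T
  i= 3: D-W =  7 → H
  i= 4: C-V =  7 → H
  i= 5: J-A =  9 → J
  i= 6: X-E = 19 → T
  i= 7: B-U =  7 → H
  shifts repeat with period 4: HJTH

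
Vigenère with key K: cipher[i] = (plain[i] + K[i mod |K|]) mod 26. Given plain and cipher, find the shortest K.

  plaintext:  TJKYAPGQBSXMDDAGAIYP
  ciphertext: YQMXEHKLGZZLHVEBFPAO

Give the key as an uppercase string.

  i= 0: Y-T =  5 → F
  i= 1: Q-J =  7 → H
  i= 2: M-K =  2 → C
  i= 3: X-Y = 25 → Z
  i= 4: E-A =  4 → E
  i= 5: H-P = 18 → S
  i= 6: K-G =  4 → E
  i= 7: L-Q = 21 → V
  i= 8: G-B =  5 → F
  i= 9: Z-S =  7 → H
  i=10: Z-X =  2 → C
  i=11: L-M = 25 → Z
  i=12: H-D =  4 → E
  i=13: V-D = 18 → S
  i=14: E-A =  4 → E
  i=15: B-G = 21 → V
  i=16: F-A =  5 → F
  i=17: P-I =  7 → H
  i=18: A-Y =  2 → C
  i=19: O-P = 25 → Z
  shifts repeat with period 8: FHCZESEV

FHCZESEV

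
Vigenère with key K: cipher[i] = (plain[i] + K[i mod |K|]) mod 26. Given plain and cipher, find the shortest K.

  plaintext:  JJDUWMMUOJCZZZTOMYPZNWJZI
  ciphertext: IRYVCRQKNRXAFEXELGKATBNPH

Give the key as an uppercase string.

  i= 0: I-J = 25 → Z
  i= 1: R-J =  8 → I
  i= 2: Y-D = 21 → V
  i= 3: V-U =  1 → B
  i= 4: C-W =  6 → G
  i= 5: R-M =  5 → F
  i= 6: Q-M =  4 → E
  i= 7: K-U = 16 → Q
  i= 8: N-O = 25 → Z
  i= 9: R-J =  8 → I
  i=10: X-C = 21 → V
  i=11: A-Z =  1 → B
  i=12: F-Z =  6 → G
  i=13: E-Z =  5 → F
  i=14: X-T =  4 → E
  i=15: E-O = 16 → Q
  i=16: L-M = 25 → Z
  i=17: G-Y =  8 → I
  i=18: K-P = 21 → V
  i=19: A-Z =  1 → B
  i=20: T-N =  6 → G
  i=21: B-W =  5 → F
  i=22: N-J =  4 → E
  i=23: P-Z = 16 → Q
  i=24: H-I = 25 → Z
  shifts repeat with period 8: ZIVBGFEQ

ZIVBGFEQ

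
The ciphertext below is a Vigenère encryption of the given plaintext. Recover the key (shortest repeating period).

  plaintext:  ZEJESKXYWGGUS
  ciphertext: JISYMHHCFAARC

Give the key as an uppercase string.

  i= 0: J-Z = 10 → K
  i= 1: I-E =  4 → E
  i= 2: S-J =  9 → J
  i= 3: Y-E = 20 → U
  i= 4: M-S = 20 → U
  i= 5: H-K = 23 → X
  i= 6: H-X = 10 → K
  i= 7: C-Y =  4 → E
  i= 8: F-W =  9 → J
  i= 9: A-G = 20 → U
  i=10: A-G = 20 → U
  i=11: R-U = 23 → X
  i=12: C-S = 10 → K
  shifts repeat with period 6: KEJUUX

KEJUUX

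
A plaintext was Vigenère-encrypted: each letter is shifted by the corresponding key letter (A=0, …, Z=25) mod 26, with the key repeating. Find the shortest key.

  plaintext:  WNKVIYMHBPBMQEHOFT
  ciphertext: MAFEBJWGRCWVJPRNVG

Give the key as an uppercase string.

  i= 0: M-W = 16 → Q
  i= 1: A-N = 13 → N
  i= 2: F-K = 21 → V
  i= 3: E-V =  9 → J
  i= 4: B-I = 19 → T
  i= 5: J-Y = 11 → L
  i= 6: W-M = 10 → K
  i= 7: G-H = 25 → Z
  i= 8: R-B = 16 → Q
  i= 9: C-P = 13 → N
  i=10: W-B = 21 → V
  i=11: V-M =  9 → J
  i=12: J-Q = 19 → T
  i=13: P-E = 11 → L
  i=14: R-H = 10 → K
  i=15: N-O = 25 → Z
  i=16: V-F = 16 → Q
  i=17: G-T = 13 → N
  shifts repeat with period 8: QNVJTLKZ

QNVJTLKZ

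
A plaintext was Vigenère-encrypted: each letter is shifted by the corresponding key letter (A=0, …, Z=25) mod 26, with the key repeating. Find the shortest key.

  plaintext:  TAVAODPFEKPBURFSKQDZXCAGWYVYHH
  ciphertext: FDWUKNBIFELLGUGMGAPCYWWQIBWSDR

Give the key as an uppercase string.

MDBUWK

  i= 0: F-T = 12 → M
  i= 1: D-A =  3 → D
  i= 2: W-V =  1 → B
  i= 3: U-A = 20 → U
  i= 4: K-O = 22 → W
  i= 5: N-D = 10 → K
  i= 6: B-P = 12 → M
  i= 7: I-F =  3 → D
  i= 8: F-E =  1 → B
  i= 9: E-K = 20 → U
  i=10: L-P = 22 → W
  i=11: L-B = 10 → K
  i=12: G-U = 12 → M
  i=13: U-R =  3 → D
  i=14: G-F =  1 → B
  i=15: M-S = 20 → U
  i=16: G-K = 22 → W
  i=17: A-Q = 10 → K
  i=18: P-D = 12 → M
  i=19: C-Z =  3 → D
  i=20: Y-X =  1 → B
  i=21: W-C = 20 → U
  i=22: W-A = 22 → W
  i=23: Q-G = 10 → K
  i=24: I-W = 12 → M
  i=25: B-Y =  3 → D
  i=26: W-V =  1 → B
  i=27: S-Y = 20 → U
  i=28: D-H = 22 → W
  i=29: R-H = 10 → K
  shifts repeat with period 6: MDBUWK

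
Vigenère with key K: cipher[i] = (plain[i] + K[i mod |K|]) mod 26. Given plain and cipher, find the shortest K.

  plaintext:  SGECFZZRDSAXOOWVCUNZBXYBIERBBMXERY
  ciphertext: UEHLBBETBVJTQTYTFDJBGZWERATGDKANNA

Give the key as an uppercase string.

CYDJWCF

  i= 0: U-S =  2 → C
  i= 1: E-G = 24 → Y
  i= 2: H-E =  3 → D
  i= 3: L-C =  9 → J
  i= 4: B-F = 22 → W
  i= 5: B-Z =  2 → C
  i= 6: E-Z =  5 → F
  i= 7: T-R =  2 → C
  i= 8: B-D = 24 → Y
  i= 9: V-S =  3 → D
  i=10: J-A =  9 → J
  i=11: T-X = 22 → W
  i=12: Q-O =  2 → C
  i=13: T-O =  5 → F
  i=14: Y-W =  2 → C
  i=15: T-V = 24 → Y
  i=16: F-C =  3 → D
  i=17: D-U =  9 → J
  i=18: J-N = 22 → W
  i=19: B-Z =  2 → C
  i=20: G-B =  5 → F
  i=21: Z-X =  2 → C
  i=22: W-Y = 24 → Y
  i=23: E-B =  3 → D
  i=24: R-I =  9 → J
  i=25: A-E = 22 → W
  i=26: T-R =  2 → C
  i=27: G-B =  5 → F
  i=28: D-B =  2 → C
  i=29: K-M = 24 → Y
  i=30: A-X =  3 → D
  i=31: N-E =  9 → J
  i=32: N-R = 22 → W
  i=33: A-Y =  2 → C
  shifts repeat with period 7: CYDJWCF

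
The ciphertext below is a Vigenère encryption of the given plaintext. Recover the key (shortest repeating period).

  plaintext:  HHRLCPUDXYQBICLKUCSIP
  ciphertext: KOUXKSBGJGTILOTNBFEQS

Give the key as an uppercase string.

  i= 0: K-H =  3 → D
  i= 1: O-H =  7 → H
  i= 2: U-R =  3 → D
  i= 3: X-L = 12 → M
  i= 4: K-C =  8 → I
  i= 5: S-P =  3 → D
  i= 6: B-U =  7 → H
  i= 7: G-D =  3 → D
  i= 8: J-X = 12 → M
  i= 9: G-Y =  8 → I
  i=10: T-Q =  3 → D
  i=11: I-B =  7 → H
  i=12: L-I =  3 → D
  i=13: O-C = 12 → M
  i=14: T-L =  8 → I
  i=15: N-K =  3 → D
  i=16: B-U =  7 → H
  i=17: F-C =  3 → D
  i=18: E-S = 12 → M
  i=19: Q-I =  8 → I
  i=20: S-P =  3 → D
  shifts repeat with period 5: DHDMI

DHDMI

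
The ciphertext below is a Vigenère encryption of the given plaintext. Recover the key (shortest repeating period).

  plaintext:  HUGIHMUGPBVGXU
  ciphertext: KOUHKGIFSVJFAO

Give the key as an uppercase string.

DUOZ

  i= 0: K-H =  3 → D
  i= 1: O-U = 20 → U
  i= 2: U-G = 14 → O
  i= 3: H-I = 25 → Z
  i= 4: K-H =  3 → D
  i= 5: G-M = 20 → U
  i= 6: I-U = 14 → O
  i= 7: F-G = 25 → Z
  i= 8: S-P =  3 → D
  i= 9: V-B = 20 → U
  i=10: J-V = 14 → O
  i=11: F-G = 25 → Z
  i=12: A-X =  3 → D
  i=13: O-U = 20 → U
  shifts repeat with period 4: DUOZ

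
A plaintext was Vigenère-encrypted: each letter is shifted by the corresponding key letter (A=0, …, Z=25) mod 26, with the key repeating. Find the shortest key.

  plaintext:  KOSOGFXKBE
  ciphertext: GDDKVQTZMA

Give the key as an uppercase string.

  i= 0: G-K = 22 → W
  i= 1: D-O = 15 → P
  i= 2: D-S = 11 → L
  i= 3: K-O = 22 → W
  i= 4: V-G = 15 → P
  i= 5: Q-F = 11 → L
  i= 6: T-X = 22 → W
  i= 7: Z-K = 15 → P
  i= 8: M-B = 11 → L
  i= 9: A-E = 22 → W
  shifts repeat with period 3: WPL

WPL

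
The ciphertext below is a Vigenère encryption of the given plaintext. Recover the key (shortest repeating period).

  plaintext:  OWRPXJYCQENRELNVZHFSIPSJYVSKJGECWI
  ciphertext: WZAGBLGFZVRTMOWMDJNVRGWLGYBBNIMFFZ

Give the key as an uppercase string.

  i= 0: W-O =  8 → I
  i= 1: Z-W =  3 → D
  i= 2: A-R =  9 → J
  i= 3: G-P = 17 → R
  i= 4: B-X =  4 → E
  i= 5: L-J =  2 → C
  i= 6: G-Y =  8 → I
  i= 7: F-C =  3 → D
  i= 8: Z-Q =  9 → J
  i= 9: V-E = 17 → R
  i=10: R-N =  4 → E
  i=11: T-R =  2 → C
  i=12: M-E =  8 → I
  i=13: O-L =  3 → D
  i=14: W-N =  9 → J
  i=15: M-V = 17 → R
  i=16: D-Z =  4 → E
  i=17: J-H =  2 → C
  i=18: N-F =  8 → I
  i=19: V-S =  3 → D
  i=20: R-I =  9 → J
  i=21: G-P = 17 → R
  i=22: W-S =  4 → E
  i=23: L-J =  2 → C
  i=24: G-Y =  8 → I
  i=25: Y-V =  3 → D
  i=26: B-S =  9 → J
  i=27: B-K = 17 → R
  i=28: N-J =  4 → E
  i=29: I-G =  2 → C
  i=30: M-E =  8 → I
  i=31: F-C =  3 → D
  i=32: F-W =  9 → J
  i=33: Z-I = 17 → R
  shifts repeat with period 6: IDJREC

IDJREC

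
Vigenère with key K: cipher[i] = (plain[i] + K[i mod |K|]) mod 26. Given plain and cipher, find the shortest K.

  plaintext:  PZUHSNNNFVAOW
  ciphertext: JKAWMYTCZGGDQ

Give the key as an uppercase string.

  i= 0: J-P = 20 → U
  i= 1: K-Z = 11 → L
  i= 2: A-U =  6 → G
  i= 3: W-H = 15 → P
  i= 4: M-S = 20 → U
  i= 5: Y-N = 11 → L
  i= 6: T-N =  6 → G
  i= 7: C-N = 15 → P
  i= 8: Z-F = 20 → U
  i= 9: G-V = 11 → L
  i=10: G-A =  6 → G
  i=11: D-O = 15 → P
  i=12: Q-W = 20 → U
  shifts repeat with period 4: ULGP

ULGP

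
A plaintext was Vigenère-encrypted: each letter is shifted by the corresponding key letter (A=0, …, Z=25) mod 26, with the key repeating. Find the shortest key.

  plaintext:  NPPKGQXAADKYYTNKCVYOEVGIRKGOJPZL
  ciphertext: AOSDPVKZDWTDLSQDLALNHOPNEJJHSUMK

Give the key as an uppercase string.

NZDTJF

  i= 0: A-N = 13 → N
  i= 1: O-P = 25 → Z
  i= 2: S-P =  3 → D
  i= 3: D-K = 19 → T
  i= 4: P-G =  9 → J
  i= 5: V-Q =  5 → F
  i= 6: K-X = 13 → N
  i= 7: Z-A = 25 → Z
  i= 8: D-A =  3 → D
  i= 9: W-D = 19 → T
  i=10: T-K =  9 → J
  i=11: D-Y =  5 → F
  i=12: L-Y = 13 → N
  i=13: S-T = 25 → Z
  i=14: Q-N =  3 → D
  i=15: D-K = 19 → T
  i=16: L-C =  9 → J
  i=17: A-V =  5 → F
  i=18: L-Y = 13 → N
  i=19: N-O = 25 → Z
  i=20: H-E =  3 → D
  i=21: O-V = 19 → T
  i=22: P-G =  9 → J
  i=23: N-I =  5 → F
  i=24: E-R = 13 → N
  i=25: J-K = 25 → Z
  i=26: J-G =  3 → D
  i=27: H-O = 19 → T
  i=28: S-J =  9 → J
  i=29: U-P =  5 → F
  i=30: M-Z = 13 → N
  i=31: K-L = 25 → Z
  shifts repeat with period 6: NZDTJF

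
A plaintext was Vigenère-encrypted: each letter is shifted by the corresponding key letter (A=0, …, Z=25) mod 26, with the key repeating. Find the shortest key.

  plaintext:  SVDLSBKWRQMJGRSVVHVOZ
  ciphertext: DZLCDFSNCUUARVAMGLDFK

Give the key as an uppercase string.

LEIR

  i= 0: D-S = 11 → L
  i= 1: Z-V =  4 → E
  i= 2: L-D =  8 → I
  i= 3: C-L = 17 → R
  i= 4: D-S = 11 → L
  i= 5: F-B =  4 → E
  i= 6: S-K =  8 → I
  i= 7: N-W = 17 → R
  i= 8: C-R = 11 → L
  i= 9: U-Q =  4 → E
  i=10: U-M =  8 → I
  i=11: A-J = 17 → R
  i=12: R-G = 11 → L
  i=13: V-R =  4 → E
  i=14: A-S =  8 → I
  i=15: M-V = 17 → R
  i=16: G-V = 11 → L
  i=17: L-H =  4 → E
  i=18: D-V =  8 → I
  i=19: F-O = 17 → R
  i=20: K-Z = 11 → L
  shifts repeat with period 4: LEIR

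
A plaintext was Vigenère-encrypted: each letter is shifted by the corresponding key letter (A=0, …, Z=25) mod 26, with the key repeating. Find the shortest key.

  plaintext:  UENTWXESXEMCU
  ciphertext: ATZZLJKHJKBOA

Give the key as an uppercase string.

GPM

  i= 0: A-U =  6 → G
  i= 1: T-E = 15 → P
  i= 2: Z-N = 12 → M
  i= 3: Z-T =  6 → G
  i= 4: L-W = 15 → P
  i= 5: J-X = 12 → M
  i= 6: K-E =  6 → G
  i= 7: H-S = 15 → P
  i= 8: J-X = 12 → M
  i= 9: K-E =  6 → G
  i=10: B-M = 15 → P
  i=11: O-C = 12 → M
  i=12: A-U =  6 → G
  shifts repeat with period 3: GPM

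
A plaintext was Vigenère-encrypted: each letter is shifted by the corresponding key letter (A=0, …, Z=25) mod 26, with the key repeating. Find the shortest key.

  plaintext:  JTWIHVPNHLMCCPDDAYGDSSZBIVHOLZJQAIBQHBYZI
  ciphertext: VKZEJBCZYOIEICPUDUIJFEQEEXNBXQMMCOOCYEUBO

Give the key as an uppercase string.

  i= 0: V-J = 12 → M
  i= 1: K-T = 17 → R
  i= 2: Z-W =  3 → D
  i= 3: E-I = 22 → W
  i= 4: J-H =  2 → C
  i= 5: B-V =  6 → G
  i= 6: C-P = 13 → N
  i= 7: Z-N = 12 → M
  i= 8: Y-H = 17 → R
  i= 9: O-L =  3 → D
  i=10: I-M = 22 → W
  i=11: E-C =  2 → C
  i=12: I-C =  6 → G
  i=13: C-P = 13 → N
  i=14: P-D = 12 → M
  i=15: U-D = 17 → R
  i=16: D-A =  3 → D
  i=17: U-Y = 22 → W
  i=18: I-G =  2 → C
  i=19: J-D =  6 → G
  i=20: F-S = 13 → N
  i=21: E-S = 12 → M
  i=22: Q-Z = 17 → R
  i=23: E-B =  3 → D
  i=24: E-I = 22 → W
  i=25: X-V =  2 → C
  i=26: N-H =  6 → G
  i=27: B-O = 13 → N
  i=28: X-L = 12 → M
  i=29: Q-Z = 17 → R
  i=30: M-J =  3 → D
  i=31: M-Q = 22 → W
  i=32: C-A =  2 → C
  i=33: O-I =  6 → G
  i=34: O-B = 13 → N
  i=35: C-Q = 12 → M
  i=36: Y-H = 17 → R
  i=37: E-B =  3 → D
  i=38: U-Y = 22 → W
  i=39: B-Z =  2 → C
  i=40: O-I =  6 → G
  shifts repeat with period 7: MRDWCGN

MRDWCGN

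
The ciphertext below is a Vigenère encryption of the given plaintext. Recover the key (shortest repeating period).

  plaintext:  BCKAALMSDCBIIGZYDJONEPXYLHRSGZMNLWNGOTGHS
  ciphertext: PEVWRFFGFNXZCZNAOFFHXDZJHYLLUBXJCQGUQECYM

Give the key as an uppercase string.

  i= 0: P-B = 14 → O
  i= 1: E-C =  2 → C
  i= 2: V-K = 11 → L
  i= 3: W-A = 22 → W
  i= 4: R-A = 17 → R
  i= 5: F-L = 20 → U
  i= 6: F-M = 19 → T
  i= 7: G-S = 14 → O
  i= 8: F-D =  2 → C
  i= 9: N-C = 11 → L
  i=10: X-B = 22 → W
  i=11: Z-I = 17 → R
  i=12: C-I = 20 → U
  i=13: Z-G = 19 → T
  i=14: N-Z = 14 → O
  i=15: A-Y =  2 → C
  i=16: O-D = 11 → L
  i=17: F-J = 22 → W
  i=18: F-O = 17 → R
  i=19: H-N = 20 → U
  i=20: X-E = 19 → T
  i=21: D-P = 14 → O
  i=22: Z-X =  2 → C
  i=23: J-Y = 11 → L
  i=24: H-L = 22 → W
  i=25: Y-H = 17 → R
  i=26: L-R = 20 → U
  i=27: L-S = 19 → T
  i=28: U-G = 14 → O
  i=29: B-Z =  2 → C
  i=30: X-M = 11 → L
  i=31: J-N = 22 → W
  i=32: C-L = 17 → R
  i=33: Q-W = 20 → U
  i=34: G-N = 19 → T
  i=35: U-G = 14 → O
  i=36: Q-O =  2 → C
  i=37: E-T = 11 → L
  i=38: C-G = 22 → W
  i=39: Y-H = 17 → R
  i=40: M-S = 20 → U
  shifts repeat with period 7: OCLWRUT

OCLWRUT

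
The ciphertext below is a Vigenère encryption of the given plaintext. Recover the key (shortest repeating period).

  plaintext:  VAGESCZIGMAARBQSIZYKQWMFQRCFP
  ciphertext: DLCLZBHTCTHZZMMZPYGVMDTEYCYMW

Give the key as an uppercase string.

ILWHHZ

  i= 0: D-V =  8 → I
  i= 1: L-A = 11 → L
  i= 2: C-G = 22 → W
  i= 3: L-E =  7 → H
  i= 4: Z-S =  7 → H
  i= 5: B-C = 25 → Z
  i= 6: H-Z =  8 → I
  i= 7: T-I = 11 → L
  i= 8: C-G = 22 → W
  i= 9: T-M =  7 → H
  i=10: H-A =  7 → H
  i=11: Z-A = 25 → Z
  i=12: Z-R =  8 → I
  i=13: M-B = 11 → L
  i=14: M-Q = 22 → W
  i=15: Z-S =  7 → H
  i=16: P-I =  7 → H
  i=17: Y-Z = 25 → Z
  i=18: G-Y =  8 → I
  i=19: V-K = 11 → L
  i=20: M-Q = 22 → W
  i=21: D-W =  7 → H
  i=22: T-M =  7 → H
  i=23: E-F = 25 → Z
  i=24: Y-Q =  8 → I
  i=25: C-R = 11 → L
  i=26: Y-C = 22 → W
  i=27: M-F =  7 → H
  i=28: W-P =  7 → H
  shifts repeat with period 6: ILWHHZ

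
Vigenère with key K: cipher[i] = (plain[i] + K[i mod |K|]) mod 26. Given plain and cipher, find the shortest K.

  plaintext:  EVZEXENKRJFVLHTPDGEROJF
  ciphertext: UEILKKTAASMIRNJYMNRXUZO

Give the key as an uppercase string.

QJJHNGG

  i= 0: U-E = 16 → Q
  i= 1: E-V =  9 → J
  i= 2: I-Z =  9 → J
  i= 3: L-E =  7 → H
  i= 4: K-X = 13 → N
  i= 5: K-E =  6 → G
  i= 6: T-N =  6 → G
  i= 7: A-K = 16 → Q
  i= 8: A-R =  9 → J
  i= 9: S-J =  9 → J
  i=10: M-F =  7 → H
  i=11: I-V = 13 → N
  i=12: R-L =  6 → G
  i=13: N-H =  6 → G
  i=14: J-T = 16 → Q
  i=15: Y-P =  9 → J
  i=16: M-D =  9 → J
  i=17: N-G =  7 → H
  i=18: R-E = 13 → N
  i=19: X-R =  6 → G
  i=20: U-O =  6 → G
  i=21: Z-J = 16 → Q
  i=22: O-F =  9 → J
  shifts repeat with period 7: QJJHNGG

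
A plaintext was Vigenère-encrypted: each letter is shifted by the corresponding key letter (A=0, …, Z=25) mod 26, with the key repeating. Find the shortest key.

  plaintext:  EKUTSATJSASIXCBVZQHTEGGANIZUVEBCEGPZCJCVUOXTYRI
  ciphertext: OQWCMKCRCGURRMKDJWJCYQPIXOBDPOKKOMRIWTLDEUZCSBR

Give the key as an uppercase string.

KGCJUKJI

  i= 0: O-E = 10 → K
  i= 1: Q-K =  6 → G
  i= 2: W-U =  2 → C
  i= 3: C-T =  9 → J
  i= 4: M-S = 20 → U
  i= 5: K-A = 10 → K
  i= 6: C-T =  9 → J
  i= 7: R-J =  8 → I
  i= 8: C-S = 10 → K
  i= 9: G-A =  6 → G
  i=10: U-S =  2 → C
  i=11: R-I =  9 → J
  i=12: R-X = 20 → U
  i=13: M-C = 10 → K
  i=14: K-B =  9 → J
  i=15: D-V =  8 → I
  i=16: J-Z = 10 → K
  i=17: W-Q =  6 → G
  i=18: J-H =  2 → C
  i=19: C-T =  9 → J
  i=20: Y-E = 20 → U
  i=21: Q-G = 10 → K
  i=22: P-G =  9 → J
  i=23: I-A =  8 → I
  i=24: X-N = 10 → K
  i=25: O-I =  6 → G
  i=26: B-Z =  2 → C
  i=27: D-U =  9 → J
  i=28: P-V = 20 → U
  i=29: O-E = 10 → K
  i=30: K-B =  9 → J
  i=31: K-C =  8 → I
  i=32: O-E = 10 → K
  i=33: M-G =  6 → G
  i=34: R-P =  2 → C
  i=35: I-Z =  9 → J
  i=36: W-C = 20 → U
  i=37: T-J = 10 → K
  i=38: L-C =  9 → J
  i=39: D-V =  8 → I
  i=40: E-U = 10 → K
  i=41: U-O =  6 → G
  i=42: Z-X =  2 → C
  i=43: C-T =  9 → J
  i=44: S-Y = 20 → U
  i=45: B-R = 10 → K
  i=46: R-I =  9 → J
  shifts repeat with period 8: KGCJUKJI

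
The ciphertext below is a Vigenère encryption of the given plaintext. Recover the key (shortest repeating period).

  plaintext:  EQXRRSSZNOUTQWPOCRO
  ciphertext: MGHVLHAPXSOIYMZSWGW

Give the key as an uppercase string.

IQKEUP

  i= 0: M-E =  8 → I
  i= 1: G-Q = 16 → Q
  i= 2: H-X = 10 → K
  i= 3: V-R =  4 → E
  i= 4: L-R = 20 → U
  i= 5: H-S = 15 → P
  i= 6: A-S =  8 → I
  i= 7: P-Z = 16 → Q
  i= 8: X-N = 10 → K
  i= 9: S-O =  4 → E
  i=10: O-U = 20 → U
  i=11: I-T = 15 → P
  i=12: Y-Q =  8 → I
  i=13: M-W = 16 → Q
  i=14: Z-P = 10 → K
  i=15: S-O =  4 → E
  i=16: W-C = 20 → U
  i=17: G-R = 15 → P
  i=18: W-O =  8 → I
  shifts repeat with period 6: IQKEUP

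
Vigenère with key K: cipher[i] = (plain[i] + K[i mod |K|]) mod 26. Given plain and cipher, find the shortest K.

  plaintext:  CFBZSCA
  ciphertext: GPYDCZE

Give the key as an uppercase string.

EKX

  i= 0: G-C =  4 → E
  i= 1: P-F = 10 → K
  i= 2: Y-B = 23 → X
  i= 3: D-Z =  4 → E
  i= 4: C-S = 10 → K
  i= 5: Z-C = 23 → X
  i= 6: E-A =  4 → E
  shifts repeat with period 3: EKX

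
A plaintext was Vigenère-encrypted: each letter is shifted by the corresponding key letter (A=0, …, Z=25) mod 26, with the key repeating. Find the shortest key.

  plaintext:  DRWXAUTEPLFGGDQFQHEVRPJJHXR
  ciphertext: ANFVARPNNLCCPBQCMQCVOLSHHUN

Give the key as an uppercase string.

XWJYA

  i= 0: A-D = 23 → X
  i= 1: N-R = 22 → W
  i= 2: F-W =  9 → J
  i= 3: V-X = 24 → Y
  i= 4: A-A =  0 → A
  i= 5: R-U = 23 → X
  i= 6: P-T = 22 → W
  i= 7: N-E =  9 → J
  i= 8: N-P = 24 → Y
  i= 9: L-L =  0 → A
  i=10: C-F = 23 → X
  i=11: C-G = 22 → W
  i=12: P-G =  9 → J
  i=13: B-D = 24 → Y
  i=14: Q-Q =  0 → A
  i=15: C-F = 23 → X
  i=16: M-Q = 22 → W
  i=17: Q-H =  9 → J
  i=18: C-E = 24 → Y
  i=19: V-V =  0 → A
  i=20: O-R = 23 → X
  i=21: L-P = 22 → W
  i=22: S-J =  9 → J
  i=23: H-J = 24 → Y
  i=24: H-H =  0 → A
  i=25: U-X = 23 → X
  i=26: N-R = 22 → W
  shifts repeat with period 5: XWJYA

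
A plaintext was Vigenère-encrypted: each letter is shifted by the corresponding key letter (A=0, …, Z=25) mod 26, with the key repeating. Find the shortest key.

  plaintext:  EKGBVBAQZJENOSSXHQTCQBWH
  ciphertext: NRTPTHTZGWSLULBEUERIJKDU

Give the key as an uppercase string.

JHNOYGT

  i= 0: N-E =  9 → J
  i= 1: R-K =  7 → H
  i= 2: T-G = 13 → N
  i= 3: P-B = 14 → O
  i= 4: T-V = 24 → Y
  i= 5: H-B =  6 → G
  i= 6: T-A = 19 → T
  i= 7: Z-Q =  9 → J
  i= 8: G-Z =  7 → H
  i= 9: W-J = 13 → N
  i=10: S-E = 14 → O
  i=11: L-N = 24 → Y
  i=12: U-O =  6 → G
  i=13: L-S = 19 → T
  i=14: B-S =  9 → J
  i=15: E-X =  7 → H
  i=16: U-H = 13 → N
  i=17: E-Q = 14 → O
  i=18: R-T = 24 → Y
  i=19: I-C =  6 → G
  i=20: J-Q = 19 → T
  i=21: K-B =  9 → J
  i=22: D-W =  7 → H
  i=23: U-H = 13 → N
  shifts repeat with period 7: JHNOYGT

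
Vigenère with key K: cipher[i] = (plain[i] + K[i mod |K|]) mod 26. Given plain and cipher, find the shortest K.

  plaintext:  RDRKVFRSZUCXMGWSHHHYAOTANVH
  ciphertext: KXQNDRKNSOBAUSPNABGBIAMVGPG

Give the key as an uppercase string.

TUZDIMTV

  i= 0: K-R = 19 → T
  i= 1: X-D = 20 → U
  i= 2: Q-R = 25 → Z
  i= 3: N-K =  3 → D
  i= 4: D-V =  8 → I
  i= 5: R-F = 12 → M
  i= 6: K-R = 19 → T
  i= 7: N-S = 21 → V
  i= 8: S-Z = 19 → T
  i= 9: O-U = 20 → U
  i=10: B-C = 25 → Z
  i=11: A-X =  3 → D
  i=12: U-M =  8 → I
  i=13: S-G = 12 → M
  i=14: P-W = 19 → T
  i=15: N-S = 21 → V
  i=16: A-H = 19 → T
  i=17: B-H = 20 → U
  i=18: G-H = 25 → Z
  i=19: B-Y =  3 → D
  i=20: I-A =  8 → I
  i=21: A-O = 12 → M
  i=22: M-T = 19 → T
  i=23: V-A = 21 → V
  i=24: G-N = 19 → T
  i=25: P-V = 20 → U
  i=26: G-H = 25 → Z
  shifts repeat with period 8: TUZDIMTV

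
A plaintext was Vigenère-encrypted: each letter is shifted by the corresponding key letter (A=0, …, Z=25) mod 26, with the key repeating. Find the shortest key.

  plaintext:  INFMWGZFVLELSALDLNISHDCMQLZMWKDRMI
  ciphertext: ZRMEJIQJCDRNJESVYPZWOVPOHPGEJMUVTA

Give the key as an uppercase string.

  i= 0: Z-I = 17 → R
  i= 1: R-N =  4 → E
  i= 2: M-F =  7 → H
  i= 3: E-M = 18 → S
  i= 4: J-W = 13 → N
  i= 5: I-G =  2 → C
  i= 6: Q-Z = 17 → R
  i= 7: J-F =  4 → E
  i= 8: C-V =  7 → H
  i= 9: D-L = 18 → S
  i=10: R-E = 13 → N
  i=11: N-L =  2 → C
  i=12: J-S = 17 → R
  i=13: E-A =  4 → E
  i=14: S-L =  7 → H
  i=15: V-D = 18 → S
  i=16: Y-L = 13 → N
  i=17: P-N =  2 → C
  i=18: Z-I = 17 → R
  i=19: W-S =  4 → E
  i=20: O-H =  7 → H
  i=21: V-D = 18 → S
  i=22: P-C = 13 → N
  i=23: O-M =  2 → C
  i=24: H-Q = 17 → R
  i=25: P-L =  4 → E
  i=26: G-Z =  7 → H
  i=27: E-M = 18 → S
  i=28: J-W = 13 → N
  i=29: M-K =  2 → C
  i=30: U-D = 17 → R
  i=31: V-R =  4 → E
  i=32: T-M =  7 → H
  i=33: A-I = 18 → S
  shifts repeat with period 6: REHSNC

REHSNC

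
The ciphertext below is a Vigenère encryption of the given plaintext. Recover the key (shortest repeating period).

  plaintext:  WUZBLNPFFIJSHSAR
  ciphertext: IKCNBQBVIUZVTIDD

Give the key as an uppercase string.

MQD

  i= 0: I-W = 12 → M
  i= 1: K-U = 16 → Q
  i= 2: C-Z =  3 → D
  i= 3: N-B = 12 → M
  i= 4: B-L = 16 → Q
  i= 5: Q-N =  3 → D
  i= 6: B-P = 12 → M
  i= 7: V-F = 16 → Q
  i= 8: I-F =  3 → D
  i= 9: U-I = 12 → M
  i=10: Z-J = 16 → Q
  i=11: V-S =  3 → D
  i=12: T-H = 12 → M
  i=13: I-S = 16 → Q
  i=14: D-A =  3 → D
  i=15: D-R = 12 → M
  shifts repeat with period 3: MQD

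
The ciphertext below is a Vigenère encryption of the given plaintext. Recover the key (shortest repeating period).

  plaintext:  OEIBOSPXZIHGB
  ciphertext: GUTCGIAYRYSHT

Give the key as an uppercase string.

  i= 0: G-O = 18 → S
  i= 1: U-E = 16 → Q
  i= 2: T-I = 11 → L
  i= 3: C-B =  1 → B
  i= 4: G-O = 18 → S
  i= 5: I-S = 16 → Q
  i= 6: A-P = 11 → L
  i= 7: Y-X =  1 → B
  i= 8: R-Z = 18 → S
  i= 9: Y-I = 16 → Q
  i=10: S-H = 11 → L
  i=11: H-G =  1 → B
  i=12: T-B = 18 → S
  shifts repeat with period 4: SQLB

SQLB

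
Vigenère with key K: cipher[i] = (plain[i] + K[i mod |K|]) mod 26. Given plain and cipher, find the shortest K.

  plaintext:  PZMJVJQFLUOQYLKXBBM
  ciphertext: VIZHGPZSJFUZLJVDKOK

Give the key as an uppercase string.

  i= 0: V-P =  6 → G
  i= 1: I-Z =  9 → J
  i= 2: Z-M = 13 → N
  i= 3: H-J = 24 → Y
  i= 4: G-V = 11 → L
  i= 5: P-J =  6 → G
  i= 6: Z-Q =  9 → J
  i= 7: S-F = 13 → N
  i= 8: J-L = 24 → Y
  i= 9: F-U = 11 → L
  i=10: U-O =  6 → G
  i=11: Z-Q =  9 → J
  i=12: L-Y = 13 → N
  i=13: J-L = 24 → Y
  i=14: V-K = 11 → L
  i=15: D-X =  6 → G
  i=16: K-B =  9 → J
  i=17: O-B = 13 → N
  i=18: K-M = 24 → Y
  shifts repeat with period 5: GJNYL

GJNYL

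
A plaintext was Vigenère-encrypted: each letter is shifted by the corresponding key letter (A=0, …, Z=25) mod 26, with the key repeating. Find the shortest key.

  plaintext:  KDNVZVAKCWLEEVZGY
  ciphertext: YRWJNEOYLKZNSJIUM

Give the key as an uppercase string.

  i= 0: Y-K = 14 → O
  i= 1: R-D = 14 → O
  i= 2: W-N =  9 → J
  i= 3: J-V = 14 → O
  i= 4: N-Z = 14 → O
  i= 5: E-V =  9 → J
  i= 6: O-A = 14 → O
  i= 7: Y-K = 14 → O
  i= 8: L-C =  9 → J
  i= 9: K-W = 14 → O
  i=10: Z-L = 14 → O
  i=11: N-E =  9 → J
  i=12: S-E = 14 → O
  i=13: J-V = 14 → O
  i=14: I-Z =  9 → J
  i=15: U-G = 14 → O
  i=16: M-Y = 14 → O
  shifts repeat with period 3: OOJ

OOJ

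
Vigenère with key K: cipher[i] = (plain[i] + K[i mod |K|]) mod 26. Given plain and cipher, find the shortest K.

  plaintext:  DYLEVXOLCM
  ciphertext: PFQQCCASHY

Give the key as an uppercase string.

MHF

  i= 0: P-D = 12 → M
  i= 1: F-Y =  7 → H
  i= 2: Q-L =  5 → F
  i= 3: Q-E = 12 → M
  i= 4: C-V =  7 → H
  i= 5: C-X =  5 → F
  i= 6: A-O = 12 → M
  i= 7: S-L =  7 → H
  i= 8: H-C =  5 → F
  i= 9: Y-M = 12 → M
  shifts repeat with period 3: MHF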